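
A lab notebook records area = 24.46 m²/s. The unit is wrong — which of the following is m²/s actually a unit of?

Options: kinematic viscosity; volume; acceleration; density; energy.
kinematic viscosity

area should have units dimensionally equivalent to m^2 (e.g. m²).
The given unit 'm²/s' reduces to m^2 / s. Of the listed options, that is the dimensionality of kinematic viscosity.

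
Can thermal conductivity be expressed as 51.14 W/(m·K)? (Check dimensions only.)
Yes

thermal conductivity has SI base units: kg * m / (s^3 * K)
W/(m·K) reduces to the same SI base units, so it is a valid unit for thermal conductivity.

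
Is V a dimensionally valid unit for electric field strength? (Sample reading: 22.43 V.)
No

electric field strength has SI base units: kg * m / (A * s^3)
V does NOT reduce to kg * m / (A * s^3); a valid unit for electric field strength would be e.g. V/m.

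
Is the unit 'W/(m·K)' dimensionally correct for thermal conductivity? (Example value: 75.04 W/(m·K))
Yes

thermal conductivity has SI base units: kg * m / (s^3 * K)
W/(m·K) reduces to the same SI base units, so it is a valid unit for thermal conductivity.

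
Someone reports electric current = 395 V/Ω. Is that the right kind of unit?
Yes

electric current has SI base units: A
V/Ω reduces to the same SI base units, so it is a valid unit for electric current.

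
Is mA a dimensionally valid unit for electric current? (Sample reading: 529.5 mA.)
Yes

electric current has SI base units: A
mA reduces to the same SI base units, so it is a valid unit for electric current.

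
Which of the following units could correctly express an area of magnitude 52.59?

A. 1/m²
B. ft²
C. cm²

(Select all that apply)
B, C

area has SI base units: m^2

Checking each option against m^2:
  A. 1/m²: ✗ does not match
  B. ft²: ✓ matches
  C. cm²: ✓ matches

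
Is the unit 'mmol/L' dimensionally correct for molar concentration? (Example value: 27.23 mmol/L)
Yes

molar concentration has SI base units: mol / m^3
mmol/L reduces to the same SI base units, so it is a valid unit for molar concentration.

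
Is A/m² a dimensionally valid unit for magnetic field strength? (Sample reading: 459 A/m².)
No

magnetic field strength has SI base units: A / m
A/m² does NOT reduce to A / m; a valid unit for magnetic field strength would be e.g. A/m.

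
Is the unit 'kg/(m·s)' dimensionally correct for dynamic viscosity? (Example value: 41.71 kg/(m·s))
Yes

dynamic viscosity has SI base units: kg / (m * s)
kg/(m·s) reduces to the same SI base units, so it is a valid unit for dynamic viscosity.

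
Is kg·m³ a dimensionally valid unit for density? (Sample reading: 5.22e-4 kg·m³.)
No

density has SI base units: kg / m^3
kg·m³ does NOT reduce to kg / m^3; a valid unit for density would be e.g. kg/m³.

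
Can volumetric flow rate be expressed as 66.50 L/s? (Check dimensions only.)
Yes

volumetric flow rate has SI base units: m^3 / s
L/s reduces to the same SI base units, so it is a valid unit for volumetric flow rate.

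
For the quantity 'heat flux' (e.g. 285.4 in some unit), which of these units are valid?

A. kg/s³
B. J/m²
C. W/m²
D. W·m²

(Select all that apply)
A, C

heat flux has SI base units: kg / s^3

Checking each option against kg / s^3:
  A. kg/s³: ✓ matches
  B. J/m²: ✗ does not match
  C. W/m²: ✓ matches
  D. W·m²: ✗ does not match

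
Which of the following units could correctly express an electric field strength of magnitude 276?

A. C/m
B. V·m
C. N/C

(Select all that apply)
C

electric field strength has SI base units: kg * m / (A * s^3)

Checking each option against kg * m / (A * s^3):
  A. C/m: ✗ does not match
  B. V·m: ✗ does not match
  C. N/C: ✓ matches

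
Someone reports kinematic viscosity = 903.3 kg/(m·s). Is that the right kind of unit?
No

kinematic viscosity has SI base units: m^2 / s
kg/(m·s) does NOT reduce to m^2 / s; a valid unit for kinematic viscosity would be e.g. m²/s.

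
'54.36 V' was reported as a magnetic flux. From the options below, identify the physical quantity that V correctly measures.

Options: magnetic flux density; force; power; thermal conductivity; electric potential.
electric potential

magnetic flux should have units dimensionally equivalent to kg * m^2 / (A * s^2) (e.g. Wb).
The given unit 'V' reduces to kg * m^2 / (A * s^3). Of the listed options, that is the dimensionality of electric potential.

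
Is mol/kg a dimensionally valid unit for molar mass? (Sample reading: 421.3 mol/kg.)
No

molar mass has SI base units: kg / mol
mol/kg does NOT reduce to kg / mol; a valid unit for molar mass would be e.g. kg/mol.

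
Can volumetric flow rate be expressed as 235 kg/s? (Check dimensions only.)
No

volumetric flow rate has SI base units: m^3 / s
kg/s does NOT reduce to m^3 / s; a valid unit for volumetric flow rate would be e.g. m³/s.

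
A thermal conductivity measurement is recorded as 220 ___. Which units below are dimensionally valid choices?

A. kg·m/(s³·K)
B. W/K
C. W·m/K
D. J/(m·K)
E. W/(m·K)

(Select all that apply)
A, E

thermal conductivity has SI base units: kg * m / (s^3 * K)

Checking each option against kg * m / (s^3 * K):
  A. kg·m/(s³·K): ✓ matches
  B. W/K: ✗ does not match
  C. W·m/K: ✗ does not match
  D. J/(m·K): ✗ does not match
  E. W/(m·K): ✓ matches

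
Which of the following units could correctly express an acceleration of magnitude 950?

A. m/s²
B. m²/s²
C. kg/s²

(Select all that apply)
A

acceleration has SI base units: m / s^2

Checking each option against m / s^2:
  A. m/s²: ✓ matches
  B. m²/s²: ✗ does not match
  C. kg/s²: ✗ does not match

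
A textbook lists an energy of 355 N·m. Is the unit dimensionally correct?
Yes

energy has SI base units: kg * m^2 / s^2
N·m reduces to the same SI base units, so it is a valid unit for energy.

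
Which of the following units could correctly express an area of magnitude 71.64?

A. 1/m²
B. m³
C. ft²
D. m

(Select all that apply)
C

area has SI base units: m^2

Checking each option against m^2:
  A. 1/m²: ✗ does not match
  B. m³: ✗ does not match
  C. ft²: ✓ matches
  D. m: ✗ does not match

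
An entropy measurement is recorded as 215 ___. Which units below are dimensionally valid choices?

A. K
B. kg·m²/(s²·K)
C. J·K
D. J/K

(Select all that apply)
B, D

entropy has SI base units: kg * m^2 / (s^2 * K)

Checking each option against kg * m^2 / (s^2 * K):
  A. K: ✗ does not match
  B. kg·m²/(s²·K): ✓ matches
  C. J·K: ✗ does not match
  D. J/K: ✓ matches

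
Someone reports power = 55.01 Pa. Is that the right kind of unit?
No

power has SI base units: kg * m^2 / s^3
Pa does NOT reduce to kg * m^2 / s^3; a valid unit for power would be e.g. W.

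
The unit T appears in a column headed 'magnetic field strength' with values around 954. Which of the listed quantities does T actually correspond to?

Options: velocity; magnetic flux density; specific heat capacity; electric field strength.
magnetic flux density

magnetic field strength should have units dimensionally equivalent to A / m (e.g. A/m).
The given unit 'T' reduces to kg / (A * s^2). Of the listed options, that is the dimensionality of magnetic flux density.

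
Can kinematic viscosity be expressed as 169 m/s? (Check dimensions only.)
No

kinematic viscosity has SI base units: m^2 / s
m/s does NOT reduce to m^2 / s; a valid unit for kinematic viscosity would be e.g. m²/s.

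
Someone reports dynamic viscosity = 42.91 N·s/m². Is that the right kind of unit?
Yes

dynamic viscosity has SI base units: kg / (m * s)
N·s/m² reduces to the same SI base units, so it is a valid unit for dynamic viscosity.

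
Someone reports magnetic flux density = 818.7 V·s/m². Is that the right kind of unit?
Yes

magnetic flux density has SI base units: kg / (A * s^2)
V·s/m² reduces to the same SI base units, so it is a valid unit for magnetic flux density.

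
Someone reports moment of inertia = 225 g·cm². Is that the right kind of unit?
Yes

moment of inertia has SI base units: kg * m^2
g·cm² reduces to the same SI base units, so it is a valid unit for moment of inertia.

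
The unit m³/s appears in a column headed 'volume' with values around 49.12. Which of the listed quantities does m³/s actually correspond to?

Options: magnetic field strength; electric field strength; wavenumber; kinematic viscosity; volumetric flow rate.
volumetric flow rate

volume should have units dimensionally equivalent to m^3 (e.g. m³).
The given unit 'm³/s' reduces to m^3 / s. Of the listed options, that is the dimensionality of volumetric flow rate.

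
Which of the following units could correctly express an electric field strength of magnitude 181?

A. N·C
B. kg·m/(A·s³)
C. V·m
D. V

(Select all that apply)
B

electric field strength has SI base units: kg * m / (A * s^3)

Checking each option against kg * m / (A * s^3):
  A. N·C: ✗ does not match
  B. kg·m/(A·s³): ✓ matches
  C. V·m: ✗ does not match
  D. V: ✗ does not match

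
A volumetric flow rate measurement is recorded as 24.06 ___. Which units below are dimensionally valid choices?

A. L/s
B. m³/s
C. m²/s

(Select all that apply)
A, B

volumetric flow rate has SI base units: m^3 / s

Checking each option against m^3 / s:
  A. L/s: ✓ matches
  B. m³/s: ✓ matches
  C. m²/s: ✗ does not match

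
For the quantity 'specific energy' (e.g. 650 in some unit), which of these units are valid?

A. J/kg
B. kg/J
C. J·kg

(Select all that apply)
A

specific energy has SI base units: m^2 / s^2

Checking each option against m^2 / s^2:
  A. J/kg: ✓ matches
  B. kg/J: ✗ does not match
  C. J·kg: ✗ does not match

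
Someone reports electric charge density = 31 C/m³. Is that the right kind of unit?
Yes

electric charge density has SI base units: A * s / m^3
C/m³ reduces to the same SI base units, so it is a valid unit for electric charge density.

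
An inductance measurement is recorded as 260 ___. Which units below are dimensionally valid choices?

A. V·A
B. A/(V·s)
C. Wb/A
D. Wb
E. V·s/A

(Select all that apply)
C, E

inductance has SI base units: kg * m^2 / (A^2 * s^2)

Checking each option against kg * m^2 / (A^2 * s^2):
  A. V·A: ✗ does not match
  B. A/(V·s): ✗ does not match
  C. Wb/A: ✓ matches
  D. Wb: ✗ does not match
  E. V·s/A: ✓ matches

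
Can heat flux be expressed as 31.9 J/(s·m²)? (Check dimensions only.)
Yes

heat flux has SI base units: kg / s^3
J/(s·m²) reduces to the same SI base units, so it is a valid unit for heat flux.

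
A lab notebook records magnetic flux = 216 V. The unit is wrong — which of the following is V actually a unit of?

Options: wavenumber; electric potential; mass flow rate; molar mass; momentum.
electric potential

magnetic flux should have units dimensionally equivalent to kg * m^2 / (A * s^2) (e.g. Wb).
The given unit 'V' reduces to kg * m^2 / (A * s^3). Of the listed options, that is the dimensionality of electric potential.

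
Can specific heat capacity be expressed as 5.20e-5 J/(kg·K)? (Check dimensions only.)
Yes

specific heat capacity has SI base units: m^2 / (s^2 * K)
J/(kg·K) reduces to the same SI base units, so it is a valid unit for specific heat capacity.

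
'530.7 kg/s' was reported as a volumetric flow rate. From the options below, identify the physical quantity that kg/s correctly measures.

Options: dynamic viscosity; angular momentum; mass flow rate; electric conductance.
mass flow rate

volumetric flow rate should have units dimensionally equivalent to m^3 / s (e.g. m³/s).
The given unit 'kg/s' reduces to kg / s. Of the listed options, that is the dimensionality of mass flow rate.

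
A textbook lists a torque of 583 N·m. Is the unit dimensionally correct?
Yes

torque has SI base units: kg * m^2 / s^2
N·m reduces to the same SI base units, so it is a valid unit for torque.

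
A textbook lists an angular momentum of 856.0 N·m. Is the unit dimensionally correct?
No

angular momentum has SI base units: kg * m^2 / s
N·m does NOT reduce to kg * m^2 / s; a valid unit for angular momentum would be e.g. kg·m²/s.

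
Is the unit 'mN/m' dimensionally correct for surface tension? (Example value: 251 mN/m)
Yes

surface tension has SI base units: kg / s^2
mN/m reduces to the same SI base units, so it is a valid unit for surface tension.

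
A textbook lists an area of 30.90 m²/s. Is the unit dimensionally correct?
No

area has SI base units: m^2
m²/s does NOT reduce to m^2; a valid unit for area would be e.g. m².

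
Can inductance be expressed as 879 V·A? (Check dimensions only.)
No

inductance has SI base units: kg * m^2 / (A^2 * s^2)
V·A does NOT reduce to kg * m^2 / (A^2 * s^2); a valid unit for inductance would be e.g. H.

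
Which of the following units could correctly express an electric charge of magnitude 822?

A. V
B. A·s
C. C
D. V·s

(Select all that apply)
B, C

electric charge has SI base units: A * s

Checking each option against A * s:
  A. V: ✗ does not match
  B. A·s: ✓ matches
  C. C: ✓ matches
  D. V·s: ✗ does not match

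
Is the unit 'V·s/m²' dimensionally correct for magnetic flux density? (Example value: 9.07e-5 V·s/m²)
Yes

magnetic flux density has SI base units: kg / (A * s^2)
V·s/m² reduces to the same SI base units, so it is a valid unit for magnetic flux density.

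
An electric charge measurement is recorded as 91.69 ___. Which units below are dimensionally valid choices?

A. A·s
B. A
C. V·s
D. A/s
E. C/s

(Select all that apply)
A

electric charge has SI base units: A * s

Checking each option against A * s:
  A. A·s: ✓ matches
  B. A: ✗ does not match
  C. V·s: ✗ does not match
  D. A/s: ✗ does not match
  E. C/s: ✗ does not match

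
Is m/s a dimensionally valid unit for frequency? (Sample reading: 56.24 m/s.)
No

frequency has SI base units: 1 / s
m/s does NOT reduce to 1 / s; a valid unit for frequency would be e.g. Hz.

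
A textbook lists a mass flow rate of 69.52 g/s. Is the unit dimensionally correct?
Yes

mass flow rate has SI base units: kg / s
g/s reduces to the same SI base units, so it is a valid unit for mass flow rate.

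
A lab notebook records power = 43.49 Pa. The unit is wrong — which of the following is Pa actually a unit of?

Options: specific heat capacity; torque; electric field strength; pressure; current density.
pressure

power should have units dimensionally equivalent to kg * m^2 / s^3 (e.g. W).
The given unit 'Pa' reduces to kg / (m * s^2). Of the listed options, that is the dimensionality of pressure.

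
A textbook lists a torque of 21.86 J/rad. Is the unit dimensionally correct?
Yes

torque has SI base units: kg * m^2 / s^2
J/rad reduces to the same SI base units, so it is a valid unit for torque.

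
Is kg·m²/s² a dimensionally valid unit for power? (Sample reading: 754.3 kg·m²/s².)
No

power has SI base units: kg * m^2 / s^3
kg·m²/s² does NOT reduce to kg * m^2 / s^3; a valid unit for power would be e.g. W.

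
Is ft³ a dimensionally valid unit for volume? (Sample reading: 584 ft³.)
Yes

volume has SI base units: m^3
ft³ reduces to the same SI base units, so it is a valid unit for volume.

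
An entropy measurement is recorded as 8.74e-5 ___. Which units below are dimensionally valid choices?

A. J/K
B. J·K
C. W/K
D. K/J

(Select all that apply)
A

entropy has SI base units: kg * m^2 / (s^2 * K)

Checking each option against kg * m^2 / (s^2 * K):
  A. J/K: ✓ matches
  B. J·K: ✗ does not match
  C. W/K: ✗ does not match
  D. K/J: ✗ does not match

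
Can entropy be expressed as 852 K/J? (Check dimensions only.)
No

entropy has SI base units: kg * m^2 / (s^2 * K)
K/J does NOT reduce to kg * m^2 / (s^2 * K); a valid unit for entropy would be e.g. J/K.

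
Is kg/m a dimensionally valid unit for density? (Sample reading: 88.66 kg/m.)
No

density has SI base units: kg / m^3
kg/m does NOT reduce to kg / m^3; a valid unit for density would be e.g. kg/m³.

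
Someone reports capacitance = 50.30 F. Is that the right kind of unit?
Yes

capacitance has SI base units: A^2 * s^4 / (kg * m^2)
F reduces to the same SI base units, so it is a valid unit for capacitance.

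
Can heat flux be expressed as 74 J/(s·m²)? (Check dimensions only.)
Yes

heat flux has SI base units: kg / s^3
J/(s·m²) reduces to the same SI base units, so it is a valid unit for heat flux.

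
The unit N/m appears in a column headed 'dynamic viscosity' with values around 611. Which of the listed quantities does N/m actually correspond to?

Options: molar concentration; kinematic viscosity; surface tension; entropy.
surface tension

dynamic viscosity should have units dimensionally equivalent to kg / (m * s) (e.g. Pa·s).
The given unit 'N/m' reduces to kg / s^2. Of the listed options, that is the dimensionality of surface tension.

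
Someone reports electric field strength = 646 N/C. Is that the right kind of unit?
Yes

electric field strength has SI base units: kg * m / (A * s^3)
N/C reduces to the same SI base units, so it is a valid unit for electric field strength.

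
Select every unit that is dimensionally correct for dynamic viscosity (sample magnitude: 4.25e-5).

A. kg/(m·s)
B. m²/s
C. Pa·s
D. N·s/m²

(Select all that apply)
A, C, D

dynamic viscosity has SI base units: kg / (m * s)

Checking each option against kg / (m * s):
  A. kg/(m·s): ✓ matches
  B. m²/s: ✗ does not match
  C. Pa·s: ✓ matches
  D. N·s/m²: ✓ matches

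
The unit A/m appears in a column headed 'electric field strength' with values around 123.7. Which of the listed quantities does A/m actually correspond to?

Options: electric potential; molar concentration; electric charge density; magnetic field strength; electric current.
magnetic field strength

electric field strength should have units dimensionally equivalent to kg * m / (A * s^3) (e.g. V/m).
The given unit 'A/m' reduces to A / m. Of the listed options, that is the dimensionality of magnetic field strength.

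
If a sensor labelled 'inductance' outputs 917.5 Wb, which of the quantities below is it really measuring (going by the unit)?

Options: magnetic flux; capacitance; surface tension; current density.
magnetic flux

inductance should have units dimensionally equivalent to kg * m^2 / (A^2 * s^2) (e.g. H).
The given unit 'Wb' reduces to kg * m^2 / (A * s^2). Of the listed options, that is the dimensionality of magnetic flux.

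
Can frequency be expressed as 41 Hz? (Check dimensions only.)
Yes

frequency has SI base units: 1 / s
Hz reduces to the same SI base units, so it is a valid unit for frequency.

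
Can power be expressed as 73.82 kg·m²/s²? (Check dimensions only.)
No

power has SI base units: kg * m^2 / s^3
kg·m²/s² does NOT reduce to kg * m^2 / s^3; a valid unit for power would be e.g. W.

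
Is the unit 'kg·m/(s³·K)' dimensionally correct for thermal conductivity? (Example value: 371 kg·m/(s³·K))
Yes

thermal conductivity has SI base units: kg * m / (s^3 * K)
kg·m/(s³·K) reduces to the same SI base units, so it is a valid unit for thermal conductivity.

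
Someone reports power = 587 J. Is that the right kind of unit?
No

power has SI base units: kg * m^2 / s^3
J does NOT reduce to kg * m^2 / s^3; a valid unit for power would be e.g. W.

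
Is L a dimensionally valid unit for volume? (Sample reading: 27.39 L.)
Yes

volume has SI base units: m^3
L reduces to the same SI base units, so it is a valid unit for volume.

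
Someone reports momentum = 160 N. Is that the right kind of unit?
No

momentum has SI base units: kg * m / s
N does NOT reduce to kg * m / s; a valid unit for momentum would be e.g. kg·m/s.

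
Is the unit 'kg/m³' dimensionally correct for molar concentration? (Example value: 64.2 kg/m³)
No

molar concentration has SI base units: mol / m^3
kg/m³ does NOT reduce to mol / m^3; a valid unit for molar concentration would be e.g. mol/m³.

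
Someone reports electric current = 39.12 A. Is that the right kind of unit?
Yes

electric current has SI base units: A
A reduces to the same SI base units, so it is a valid unit for electric current.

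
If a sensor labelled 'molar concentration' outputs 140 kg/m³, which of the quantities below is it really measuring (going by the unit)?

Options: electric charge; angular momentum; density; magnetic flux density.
density

molar concentration should have units dimensionally equivalent to mol / m^3 (e.g. mol/m³).
The given unit 'kg/m³' reduces to kg / m^3. Of the listed options, that is the dimensionality of density.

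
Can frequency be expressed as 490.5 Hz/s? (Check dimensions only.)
No

frequency has SI base units: 1 / s
Hz/s does NOT reduce to 1 / s; a valid unit for frequency would be e.g. Hz.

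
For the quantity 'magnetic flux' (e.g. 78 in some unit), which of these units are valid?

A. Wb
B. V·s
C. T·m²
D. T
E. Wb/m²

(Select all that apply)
A, B, C

magnetic flux has SI base units: kg * m^2 / (A * s^2)

Checking each option against kg * m^2 / (A * s^2):
  A. Wb: ✓ matches
  B. V·s: ✓ matches
  C. T·m²: ✓ matches
  D. T: ✗ does not match
  E. Wb/m²: ✗ does not match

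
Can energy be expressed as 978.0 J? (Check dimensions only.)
Yes

energy has SI base units: kg * m^2 / s^2
J reduces to the same SI base units, so it is a valid unit for energy.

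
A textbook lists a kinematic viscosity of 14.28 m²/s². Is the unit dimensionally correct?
No

kinematic viscosity has SI base units: m^2 / s
m²/s² does NOT reduce to m^2 / s; a valid unit for kinematic viscosity would be e.g. m²/s.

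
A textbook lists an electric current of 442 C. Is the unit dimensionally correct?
No

electric current has SI base units: A
C does NOT reduce to A; a valid unit for electric current would be e.g. A.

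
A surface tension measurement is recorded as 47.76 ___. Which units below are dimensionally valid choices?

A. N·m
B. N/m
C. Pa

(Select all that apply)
B

surface tension has SI base units: kg / s^2

Checking each option against kg / s^2:
  A. N·m: ✗ does not match
  B. N/m: ✓ matches
  C. Pa: ✗ does not match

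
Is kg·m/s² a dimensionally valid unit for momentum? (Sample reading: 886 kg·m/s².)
No

momentum has SI base units: kg * m / s
kg·m/s² does NOT reduce to kg * m / s; a valid unit for momentum would be e.g. kg·m/s.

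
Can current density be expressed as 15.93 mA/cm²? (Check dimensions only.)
Yes

current density has SI base units: A / m^2
mA/cm² reduces to the same SI base units, so it is a valid unit for current density.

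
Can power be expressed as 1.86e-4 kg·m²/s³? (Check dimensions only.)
Yes

power has SI base units: kg * m^2 / s^3
kg·m²/s³ reduces to the same SI base units, so it is a valid unit for power.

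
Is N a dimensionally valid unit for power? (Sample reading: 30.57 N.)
No

power has SI base units: kg * m^2 / s^3
N does NOT reduce to kg * m^2 / s^3; a valid unit for power would be e.g. W.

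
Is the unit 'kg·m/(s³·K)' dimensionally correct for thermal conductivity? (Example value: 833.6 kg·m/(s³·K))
Yes

thermal conductivity has SI base units: kg * m / (s^3 * K)
kg·m/(s³·K) reduces to the same SI base units, so it is a valid unit for thermal conductivity.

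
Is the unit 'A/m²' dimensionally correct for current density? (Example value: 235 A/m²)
Yes

current density has SI base units: A / m^2
A/m² reduces to the same SI base units, so it is a valid unit for current density.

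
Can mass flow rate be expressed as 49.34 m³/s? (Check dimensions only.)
No

mass flow rate has SI base units: kg / s
m³/s does NOT reduce to kg / s; a valid unit for mass flow rate would be e.g. kg/s.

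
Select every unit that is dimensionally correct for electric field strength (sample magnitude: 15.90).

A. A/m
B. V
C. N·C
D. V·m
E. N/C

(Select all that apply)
E

electric field strength has SI base units: kg * m / (A * s^3)

Checking each option against kg * m / (A * s^3):
  A. A/m: ✗ does not match
  B. V: ✗ does not match
  C. N·C: ✗ does not match
  D. V·m: ✗ does not match
  E. N/C: ✓ matches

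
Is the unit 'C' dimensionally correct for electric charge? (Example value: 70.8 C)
Yes

electric charge has SI base units: A * s
C reduces to the same SI base units, so it is a valid unit for electric charge.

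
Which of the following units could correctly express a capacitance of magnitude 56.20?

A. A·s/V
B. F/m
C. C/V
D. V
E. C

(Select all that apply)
A, C

capacitance has SI base units: A^2 * s^4 / (kg * m^2)

Checking each option against A^2 * s^4 / (kg * m^2):
  A. A·s/V: ✓ matches
  B. F/m: ✗ does not match
  C. C/V: ✓ matches
  D. V: ✗ does not match
  E. C: ✗ does not match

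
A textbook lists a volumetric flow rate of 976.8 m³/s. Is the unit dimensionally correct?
Yes

volumetric flow rate has SI base units: m^3 / s
m³/s reduces to the same SI base units, so it is a valid unit for volumetric flow rate.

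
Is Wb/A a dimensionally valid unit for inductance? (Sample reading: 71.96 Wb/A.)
Yes

inductance has SI base units: kg * m^2 / (A^2 * s^2)
Wb/A reduces to the same SI base units, so it is a valid unit for inductance.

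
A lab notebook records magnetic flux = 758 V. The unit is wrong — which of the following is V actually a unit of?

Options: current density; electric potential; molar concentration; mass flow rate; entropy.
electric potential

magnetic flux should have units dimensionally equivalent to kg * m^2 / (A * s^2) (e.g. Wb).
The given unit 'V' reduces to kg * m^2 / (A * s^3). Of the listed options, that is the dimensionality of electric potential.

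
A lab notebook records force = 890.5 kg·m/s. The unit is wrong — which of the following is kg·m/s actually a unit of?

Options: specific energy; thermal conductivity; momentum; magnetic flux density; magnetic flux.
momentum

force should have units dimensionally equivalent to kg * m / s^2 (e.g. N).
The given unit 'kg·m/s' reduces to kg * m / s. Of the listed options, that is the dimensionality of momentum.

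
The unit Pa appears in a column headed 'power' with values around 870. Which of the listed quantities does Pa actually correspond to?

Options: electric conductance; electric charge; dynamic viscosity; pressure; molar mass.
pressure

power should have units dimensionally equivalent to kg * m^2 / s^3 (e.g. W).
The given unit 'Pa' reduces to kg / (m * s^2). Of the listed options, that is the dimensionality of pressure.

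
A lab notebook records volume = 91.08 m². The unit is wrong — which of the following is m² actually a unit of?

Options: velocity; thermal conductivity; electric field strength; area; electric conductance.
area

volume should have units dimensionally equivalent to m^3 (e.g. m³).
The given unit 'm²' reduces to m^2. Of the listed options, that is the dimensionality of area.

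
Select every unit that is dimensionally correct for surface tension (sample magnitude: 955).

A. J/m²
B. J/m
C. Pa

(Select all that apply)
A

surface tension has SI base units: kg / s^2

Checking each option against kg / s^2:
  A. J/m²: ✓ matches
  B. J/m: ✗ does not match
  C. Pa: ✗ does not match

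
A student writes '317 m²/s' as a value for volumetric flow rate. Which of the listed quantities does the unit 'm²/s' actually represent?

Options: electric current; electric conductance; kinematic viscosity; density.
kinematic viscosity

volumetric flow rate should have units dimensionally equivalent to m^3 / s (e.g. m³/s).
The given unit 'm²/s' reduces to m^2 / s. Of the listed options, that is the dimensionality of kinematic viscosity.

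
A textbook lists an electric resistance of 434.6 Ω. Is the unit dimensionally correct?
Yes

electric resistance has SI base units: kg * m^2 / (A^2 * s^3)
Ω reduces to the same SI base units, so it is a valid unit for electric resistance.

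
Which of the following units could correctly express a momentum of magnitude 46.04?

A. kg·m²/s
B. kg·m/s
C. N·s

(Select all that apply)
B, C

momentum has SI base units: kg * m / s

Checking each option against kg * m / s:
  A. kg·m²/s: ✗ does not match
  B. kg·m/s: ✓ matches
  C. N·s: ✓ matches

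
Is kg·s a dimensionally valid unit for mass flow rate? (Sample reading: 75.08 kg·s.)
No

mass flow rate has SI base units: kg / s
kg·s does NOT reduce to kg / s; a valid unit for mass flow rate would be e.g. kg/s.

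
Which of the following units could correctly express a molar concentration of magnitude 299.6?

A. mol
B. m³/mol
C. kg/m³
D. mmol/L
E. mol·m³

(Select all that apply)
D

molar concentration has SI base units: mol / m^3

Checking each option against mol / m^3:
  A. mol: ✗ does not match
  B. m³/mol: ✗ does not match
  C. kg/m³: ✗ does not match
  D. mmol/L: ✓ matches
  E. mol·m³: ✗ does not match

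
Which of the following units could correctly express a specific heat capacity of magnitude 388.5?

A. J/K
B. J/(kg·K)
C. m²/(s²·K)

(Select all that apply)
B, C

specific heat capacity has SI base units: m^2 / (s^2 * K)

Checking each option against m^2 / (s^2 * K):
  A. J/K: ✗ does not match
  B. J/(kg·K): ✓ matches
  C. m²/(s²·K): ✓ matches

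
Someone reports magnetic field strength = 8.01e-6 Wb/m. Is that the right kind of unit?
No

magnetic field strength has SI base units: A / m
Wb/m does NOT reduce to A / m; a valid unit for magnetic field strength would be e.g. A/m.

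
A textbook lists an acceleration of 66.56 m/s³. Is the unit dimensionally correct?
No

acceleration has SI base units: m / s^2
m/s³ does NOT reduce to m / s^2; a valid unit for acceleration would be e.g. m/s².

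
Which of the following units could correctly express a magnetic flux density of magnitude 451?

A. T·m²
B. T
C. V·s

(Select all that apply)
B

magnetic flux density has SI base units: kg / (A * s^2)

Checking each option against kg / (A * s^2):
  A. T·m²: ✗ does not match
  B. T: ✓ matches
  C. V·s: ✗ does not match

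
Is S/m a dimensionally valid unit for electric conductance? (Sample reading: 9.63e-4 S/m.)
No

electric conductance has SI base units: A^2 * s^3 / (kg * m^2)
S/m does NOT reduce to A^2 * s^3 / (kg * m^2); a valid unit for electric conductance would be e.g. S.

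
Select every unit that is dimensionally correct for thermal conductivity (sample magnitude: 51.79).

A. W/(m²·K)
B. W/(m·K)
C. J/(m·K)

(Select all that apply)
B

thermal conductivity has SI base units: kg * m / (s^3 * K)

Checking each option against kg * m / (s^3 * K):
  A. W/(m²·K): ✗ does not match
  B. W/(m·K): ✓ matches
  C. J/(m·K): ✗ does not match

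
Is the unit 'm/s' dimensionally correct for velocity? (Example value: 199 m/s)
Yes

velocity has SI base units: m / s
m/s reduces to the same SI base units, so it is a valid unit for velocity.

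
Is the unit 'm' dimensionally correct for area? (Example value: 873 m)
No

area has SI base units: m^2
m does NOT reduce to m^2; a valid unit for area would be e.g. m².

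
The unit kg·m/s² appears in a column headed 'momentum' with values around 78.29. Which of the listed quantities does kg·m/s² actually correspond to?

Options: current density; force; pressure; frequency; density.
force

momentum should have units dimensionally equivalent to kg * m / s (e.g. kg·m/s).
The given unit 'kg·m/s²' reduces to kg * m / s^2. Of the listed options, that is the dimensionality of force.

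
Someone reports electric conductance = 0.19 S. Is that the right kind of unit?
Yes

electric conductance has SI base units: A^2 * s^3 / (kg * m^2)
S reduces to the same SI base units, so it is a valid unit for electric conductance.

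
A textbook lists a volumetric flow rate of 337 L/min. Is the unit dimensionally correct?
Yes

volumetric flow rate has SI base units: m^3 / s
L/min reduces to the same SI base units, so it is a valid unit for volumetric flow rate.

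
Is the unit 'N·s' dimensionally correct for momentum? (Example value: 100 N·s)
Yes

momentum has SI base units: kg * m / s
N·s reduces to the same SI base units, so it is a valid unit for momentum.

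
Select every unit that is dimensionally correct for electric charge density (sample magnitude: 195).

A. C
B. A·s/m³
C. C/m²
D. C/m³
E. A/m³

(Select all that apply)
B, D

electric charge density has SI base units: A * s / m^3

Checking each option against A * s / m^3:
  A. C: ✗ does not match
  B. A·s/m³: ✓ matches
  C. C/m²: ✗ does not match
  D. C/m³: ✓ matches
  E. A/m³: ✗ does not match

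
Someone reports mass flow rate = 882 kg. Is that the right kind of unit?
No

mass flow rate has SI base units: kg / s
kg does NOT reduce to kg / s; a valid unit for mass flow rate would be e.g. kg/s.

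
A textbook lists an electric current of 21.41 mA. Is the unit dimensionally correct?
Yes

electric current has SI base units: A
mA reduces to the same SI base units, so it is a valid unit for electric current.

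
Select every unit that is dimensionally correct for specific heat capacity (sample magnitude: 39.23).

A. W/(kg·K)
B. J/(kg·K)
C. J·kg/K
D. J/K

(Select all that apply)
B

specific heat capacity has SI base units: m^2 / (s^2 * K)

Checking each option against m^2 / (s^2 * K):
  A. W/(kg·K): ✗ does not match
  B. J/(kg·K): ✓ matches
  C. J·kg/K: ✗ does not match
  D. J/K: ✗ does not match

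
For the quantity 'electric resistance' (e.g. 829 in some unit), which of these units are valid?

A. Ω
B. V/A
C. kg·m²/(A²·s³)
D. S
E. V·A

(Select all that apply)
A, B, C

electric resistance has SI base units: kg * m^2 / (A^2 * s^3)

Checking each option against kg * m^2 / (A^2 * s^3):
  A. Ω: ✓ matches
  B. V/A: ✓ matches
  C. kg·m²/(A²·s³): ✓ matches
  D. S: ✗ does not match
  E. V·A: ✗ does not match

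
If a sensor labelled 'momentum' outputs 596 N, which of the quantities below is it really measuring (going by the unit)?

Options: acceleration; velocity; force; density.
force

momentum should have units dimensionally equivalent to kg * m / s (e.g. kg·m/s).
The given unit 'N' reduces to kg * m / s^2. Of the listed options, that is the dimensionality of force.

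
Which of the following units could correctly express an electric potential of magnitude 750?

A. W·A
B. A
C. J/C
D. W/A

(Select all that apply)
C, D

electric potential has SI base units: kg * m^2 / (A * s^3)

Checking each option against kg * m^2 / (A * s^3):
  A. W·A: ✗ does not match
  B. A: ✗ does not match
  C. J/C: ✓ matches
  D. W/A: ✓ matches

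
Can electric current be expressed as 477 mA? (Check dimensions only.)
Yes

electric current has SI base units: A
mA reduces to the same SI base units, so it is a valid unit for electric current.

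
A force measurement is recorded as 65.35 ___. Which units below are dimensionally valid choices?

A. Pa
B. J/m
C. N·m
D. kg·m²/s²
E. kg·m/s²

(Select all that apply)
B, E

force has SI base units: kg * m / s^2

Checking each option against kg * m / s^2:
  A. Pa: ✗ does not match
  B. J/m: ✓ matches
  C. N·m: ✗ does not match
  D. kg·m²/s²: ✗ does not match
  E. kg·m/s²: ✓ matches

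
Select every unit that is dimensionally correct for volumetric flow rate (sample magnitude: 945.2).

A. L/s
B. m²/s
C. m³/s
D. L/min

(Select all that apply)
A, C, D

volumetric flow rate has SI base units: m^3 / s

Checking each option against m^3 / s:
  A. L/s: ✓ matches
  B. m²/s: ✗ does not match
  C. m³/s: ✓ matches
  D. L/min: ✓ matches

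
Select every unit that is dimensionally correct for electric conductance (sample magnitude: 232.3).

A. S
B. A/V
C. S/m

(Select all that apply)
A, B

electric conductance has SI base units: A^2 * s^3 / (kg * m^2)

Checking each option against A^2 * s^3 / (kg * m^2):
  A. S: ✓ matches
  B. A/V: ✓ matches
  C. S/m: ✗ does not match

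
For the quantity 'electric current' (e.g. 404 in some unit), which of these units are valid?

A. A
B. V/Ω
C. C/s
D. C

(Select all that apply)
A, B, C

electric current has SI base units: A

Checking each option against A:
  A. A: ✓ matches
  B. V/Ω: ✓ matches
  C. C/s: ✓ matches
  D. C: ✗ does not match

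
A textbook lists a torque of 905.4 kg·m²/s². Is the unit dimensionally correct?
Yes

torque has SI base units: kg * m^2 / s^2
kg·m²/s² reduces to the same SI base units, so it is a valid unit for torque.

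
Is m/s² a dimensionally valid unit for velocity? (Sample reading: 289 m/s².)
No

velocity has SI base units: m / s
m/s² does NOT reduce to m / s; a valid unit for velocity would be e.g. m/s.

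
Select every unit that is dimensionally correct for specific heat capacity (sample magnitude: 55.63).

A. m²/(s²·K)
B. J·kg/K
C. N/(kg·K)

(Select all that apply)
A

specific heat capacity has SI base units: m^2 / (s^2 * K)

Checking each option against m^2 / (s^2 * K):
  A. m²/(s²·K): ✓ matches
  B. J·kg/K: ✗ does not match
  C. N/(kg·K): ✗ does not match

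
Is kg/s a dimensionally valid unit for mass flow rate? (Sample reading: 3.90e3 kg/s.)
Yes

mass flow rate has SI base units: kg / s
kg/s reduces to the same SI base units, so it is a valid unit for mass flow rate.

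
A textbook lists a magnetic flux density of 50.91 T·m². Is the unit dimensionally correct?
No

magnetic flux density has SI base units: kg / (A * s^2)
T·m² does NOT reduce to kg / (A * s^2); a valid unit for magnetic flux density would be e.g. T.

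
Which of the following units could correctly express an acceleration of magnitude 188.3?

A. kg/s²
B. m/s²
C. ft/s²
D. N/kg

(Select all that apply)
B, C, D

acceleration has SI base units: m / s^2

Checking each option against m / s^2:
  A. kg/s²: ✗ does not match
  B. m/s²: ✓ matches
  C. ft/s²: ✓ matches
  D. N/kg: ✓ matches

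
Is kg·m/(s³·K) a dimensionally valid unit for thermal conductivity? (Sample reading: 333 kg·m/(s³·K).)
Yes

thermal conductivity has SI base units: kg * m / (s^3 * K)
kg·m/(s³·K) reduces to the same SI base units, so it is a valid unit for thermal conductivity.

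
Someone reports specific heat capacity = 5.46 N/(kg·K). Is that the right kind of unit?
No

specific heat capacity has SI base units: m^2 / (s^2 * K)
N/(kg·K) does NOT reduce to m^2 / (s^2 * K); a valid unit for specific heat capacity would be e.g. J/(kg·K).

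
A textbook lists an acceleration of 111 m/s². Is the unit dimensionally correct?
Yes

acceleration has SI base units: m / s^2
m/s² reduces to the same SI base units, so it is a valid unit for acceleration.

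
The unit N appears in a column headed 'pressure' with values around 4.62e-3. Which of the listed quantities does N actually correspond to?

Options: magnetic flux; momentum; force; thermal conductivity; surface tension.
force

pressure should have units dimensionally equivalent to kg / (m * s^2) (e.g. Pa).
The given unit 'N' reduces to kg * m / s^2. Of the listed options, that is the dimensionality of force.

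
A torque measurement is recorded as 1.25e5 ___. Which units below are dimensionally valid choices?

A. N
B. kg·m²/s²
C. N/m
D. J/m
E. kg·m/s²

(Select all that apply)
B

torque has SI base units: kg * m^2 / s^2

Checking each option against kg * m^2 / s^2:
  A. N: ✗ does not match
  B. kg·m²/s²: ✓ matches
  C. N/m: ✗ does not match
  D. J/m: ✗ does not match
  E. kg·m/s²: ✗ does not match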